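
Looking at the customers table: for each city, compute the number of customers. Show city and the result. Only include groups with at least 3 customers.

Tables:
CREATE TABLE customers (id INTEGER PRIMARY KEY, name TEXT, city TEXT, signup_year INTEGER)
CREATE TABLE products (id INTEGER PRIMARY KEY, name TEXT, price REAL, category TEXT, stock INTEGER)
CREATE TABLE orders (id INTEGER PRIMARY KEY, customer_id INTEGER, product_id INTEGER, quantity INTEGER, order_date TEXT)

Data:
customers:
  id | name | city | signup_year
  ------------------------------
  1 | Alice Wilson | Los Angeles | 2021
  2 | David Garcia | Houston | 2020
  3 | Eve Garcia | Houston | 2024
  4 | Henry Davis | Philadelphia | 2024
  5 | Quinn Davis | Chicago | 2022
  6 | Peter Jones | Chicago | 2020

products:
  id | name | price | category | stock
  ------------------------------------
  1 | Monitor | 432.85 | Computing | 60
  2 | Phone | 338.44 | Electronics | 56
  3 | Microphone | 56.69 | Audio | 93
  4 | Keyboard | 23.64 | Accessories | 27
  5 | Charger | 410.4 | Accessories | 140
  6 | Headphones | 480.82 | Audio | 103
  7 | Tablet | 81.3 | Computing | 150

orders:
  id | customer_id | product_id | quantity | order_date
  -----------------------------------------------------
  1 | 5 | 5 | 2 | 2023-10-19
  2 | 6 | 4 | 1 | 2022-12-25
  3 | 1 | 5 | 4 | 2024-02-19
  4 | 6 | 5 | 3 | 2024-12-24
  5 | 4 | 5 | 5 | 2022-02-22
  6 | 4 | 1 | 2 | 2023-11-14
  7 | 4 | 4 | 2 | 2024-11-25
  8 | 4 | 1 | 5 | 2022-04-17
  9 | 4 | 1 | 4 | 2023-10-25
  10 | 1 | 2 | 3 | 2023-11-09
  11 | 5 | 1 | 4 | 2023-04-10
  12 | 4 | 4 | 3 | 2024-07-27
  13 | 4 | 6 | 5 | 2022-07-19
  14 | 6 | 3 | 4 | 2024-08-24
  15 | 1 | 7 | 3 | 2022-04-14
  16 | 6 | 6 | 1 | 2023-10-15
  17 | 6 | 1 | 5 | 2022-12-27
SELECT city, COUNT(*) AS n FROM customers GROUP BY city HAVING COUNT(*) >= 3

Execution result:
(no rows)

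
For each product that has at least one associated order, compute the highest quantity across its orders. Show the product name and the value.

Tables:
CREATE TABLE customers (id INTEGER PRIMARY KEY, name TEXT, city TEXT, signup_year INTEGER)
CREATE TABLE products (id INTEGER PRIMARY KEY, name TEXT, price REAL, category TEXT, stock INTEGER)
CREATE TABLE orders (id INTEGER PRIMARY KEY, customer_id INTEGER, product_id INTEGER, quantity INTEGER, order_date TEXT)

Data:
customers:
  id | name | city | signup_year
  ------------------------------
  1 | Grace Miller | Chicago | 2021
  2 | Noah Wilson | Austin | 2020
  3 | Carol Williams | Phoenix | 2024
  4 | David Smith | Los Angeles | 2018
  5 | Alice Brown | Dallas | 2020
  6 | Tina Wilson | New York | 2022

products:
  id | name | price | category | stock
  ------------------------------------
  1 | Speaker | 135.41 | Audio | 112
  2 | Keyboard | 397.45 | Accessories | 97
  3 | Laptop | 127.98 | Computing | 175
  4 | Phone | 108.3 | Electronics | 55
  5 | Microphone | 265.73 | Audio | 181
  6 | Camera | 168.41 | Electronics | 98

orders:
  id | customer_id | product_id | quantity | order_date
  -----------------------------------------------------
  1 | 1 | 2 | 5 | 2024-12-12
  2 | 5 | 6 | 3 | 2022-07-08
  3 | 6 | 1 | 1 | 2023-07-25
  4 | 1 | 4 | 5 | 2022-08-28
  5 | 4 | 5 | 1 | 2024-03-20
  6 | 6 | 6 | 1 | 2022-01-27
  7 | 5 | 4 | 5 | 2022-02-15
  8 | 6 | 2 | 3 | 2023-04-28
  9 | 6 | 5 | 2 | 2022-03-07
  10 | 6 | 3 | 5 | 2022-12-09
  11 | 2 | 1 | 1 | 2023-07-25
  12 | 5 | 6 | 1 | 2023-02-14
SELECT p.name, MAX(c.quantity) AS max_quantity FROM orders c JOIN products p ON c.product_id = p.id GROUP BY p.id, p.name

Execution result:
name | max_quantity
Speaker | 1
Keyboard | 5
Laptop | 5
Phone | 5
Microphone | 2
Camera | 3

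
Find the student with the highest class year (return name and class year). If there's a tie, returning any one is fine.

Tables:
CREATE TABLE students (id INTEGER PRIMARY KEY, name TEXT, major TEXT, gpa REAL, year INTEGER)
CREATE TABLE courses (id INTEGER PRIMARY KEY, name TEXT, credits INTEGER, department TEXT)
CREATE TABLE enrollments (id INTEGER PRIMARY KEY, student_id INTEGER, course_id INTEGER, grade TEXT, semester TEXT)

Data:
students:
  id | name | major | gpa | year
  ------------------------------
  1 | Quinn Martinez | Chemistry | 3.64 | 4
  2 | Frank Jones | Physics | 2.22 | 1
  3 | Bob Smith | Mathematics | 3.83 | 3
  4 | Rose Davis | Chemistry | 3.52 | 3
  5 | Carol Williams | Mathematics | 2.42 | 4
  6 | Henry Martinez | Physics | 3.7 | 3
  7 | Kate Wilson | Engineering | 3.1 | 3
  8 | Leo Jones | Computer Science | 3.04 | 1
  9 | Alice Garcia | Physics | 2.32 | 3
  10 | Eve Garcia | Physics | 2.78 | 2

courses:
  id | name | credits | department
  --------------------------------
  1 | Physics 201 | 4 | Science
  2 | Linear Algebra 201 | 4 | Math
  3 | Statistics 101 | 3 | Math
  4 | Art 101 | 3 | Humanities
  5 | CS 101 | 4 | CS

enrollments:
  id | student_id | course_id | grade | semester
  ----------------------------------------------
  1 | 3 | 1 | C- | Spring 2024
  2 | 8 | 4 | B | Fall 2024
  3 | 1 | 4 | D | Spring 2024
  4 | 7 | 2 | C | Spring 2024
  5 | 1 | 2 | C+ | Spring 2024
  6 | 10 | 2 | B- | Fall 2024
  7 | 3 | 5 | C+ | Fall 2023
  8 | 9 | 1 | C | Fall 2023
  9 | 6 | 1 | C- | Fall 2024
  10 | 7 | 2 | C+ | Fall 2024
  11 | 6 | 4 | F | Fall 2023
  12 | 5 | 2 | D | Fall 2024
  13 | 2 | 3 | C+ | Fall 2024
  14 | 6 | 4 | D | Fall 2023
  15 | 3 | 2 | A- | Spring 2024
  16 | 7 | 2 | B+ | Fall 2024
SELECT name, year FROM students ORDER BY year DESC LIMIT 1

Execution result:
name | year
Quinn Martinez | 4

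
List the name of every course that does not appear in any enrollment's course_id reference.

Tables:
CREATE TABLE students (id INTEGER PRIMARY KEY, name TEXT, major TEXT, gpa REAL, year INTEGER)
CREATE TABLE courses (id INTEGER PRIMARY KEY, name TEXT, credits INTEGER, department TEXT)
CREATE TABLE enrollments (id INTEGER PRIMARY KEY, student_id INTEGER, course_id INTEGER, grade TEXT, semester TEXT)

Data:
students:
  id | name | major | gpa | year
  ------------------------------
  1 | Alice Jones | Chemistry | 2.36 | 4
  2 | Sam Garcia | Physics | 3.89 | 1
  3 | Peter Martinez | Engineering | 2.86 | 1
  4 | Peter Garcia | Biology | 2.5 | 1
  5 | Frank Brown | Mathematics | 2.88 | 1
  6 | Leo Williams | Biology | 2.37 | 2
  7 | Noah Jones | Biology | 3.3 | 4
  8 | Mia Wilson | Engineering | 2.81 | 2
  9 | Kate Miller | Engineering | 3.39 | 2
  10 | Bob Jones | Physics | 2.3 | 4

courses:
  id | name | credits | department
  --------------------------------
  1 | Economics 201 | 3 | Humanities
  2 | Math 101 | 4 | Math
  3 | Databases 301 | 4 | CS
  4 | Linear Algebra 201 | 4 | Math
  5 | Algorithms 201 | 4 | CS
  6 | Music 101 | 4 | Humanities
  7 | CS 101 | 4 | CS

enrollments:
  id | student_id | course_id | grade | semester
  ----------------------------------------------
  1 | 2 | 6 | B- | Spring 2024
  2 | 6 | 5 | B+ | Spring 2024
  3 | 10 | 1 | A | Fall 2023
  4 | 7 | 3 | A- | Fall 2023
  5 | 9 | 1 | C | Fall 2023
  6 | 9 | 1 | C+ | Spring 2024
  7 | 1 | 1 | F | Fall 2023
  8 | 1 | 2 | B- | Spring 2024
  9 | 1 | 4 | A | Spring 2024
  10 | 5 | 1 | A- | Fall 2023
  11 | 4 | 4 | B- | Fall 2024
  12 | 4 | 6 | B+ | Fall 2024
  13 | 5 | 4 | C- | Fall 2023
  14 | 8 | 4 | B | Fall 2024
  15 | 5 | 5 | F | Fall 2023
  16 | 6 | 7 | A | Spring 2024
SELECT p.name FROM courses p LEFT JOIN enrollments c ON c.course_id = p.id WHERE c.id IS NULL

Execution result:
(no rows)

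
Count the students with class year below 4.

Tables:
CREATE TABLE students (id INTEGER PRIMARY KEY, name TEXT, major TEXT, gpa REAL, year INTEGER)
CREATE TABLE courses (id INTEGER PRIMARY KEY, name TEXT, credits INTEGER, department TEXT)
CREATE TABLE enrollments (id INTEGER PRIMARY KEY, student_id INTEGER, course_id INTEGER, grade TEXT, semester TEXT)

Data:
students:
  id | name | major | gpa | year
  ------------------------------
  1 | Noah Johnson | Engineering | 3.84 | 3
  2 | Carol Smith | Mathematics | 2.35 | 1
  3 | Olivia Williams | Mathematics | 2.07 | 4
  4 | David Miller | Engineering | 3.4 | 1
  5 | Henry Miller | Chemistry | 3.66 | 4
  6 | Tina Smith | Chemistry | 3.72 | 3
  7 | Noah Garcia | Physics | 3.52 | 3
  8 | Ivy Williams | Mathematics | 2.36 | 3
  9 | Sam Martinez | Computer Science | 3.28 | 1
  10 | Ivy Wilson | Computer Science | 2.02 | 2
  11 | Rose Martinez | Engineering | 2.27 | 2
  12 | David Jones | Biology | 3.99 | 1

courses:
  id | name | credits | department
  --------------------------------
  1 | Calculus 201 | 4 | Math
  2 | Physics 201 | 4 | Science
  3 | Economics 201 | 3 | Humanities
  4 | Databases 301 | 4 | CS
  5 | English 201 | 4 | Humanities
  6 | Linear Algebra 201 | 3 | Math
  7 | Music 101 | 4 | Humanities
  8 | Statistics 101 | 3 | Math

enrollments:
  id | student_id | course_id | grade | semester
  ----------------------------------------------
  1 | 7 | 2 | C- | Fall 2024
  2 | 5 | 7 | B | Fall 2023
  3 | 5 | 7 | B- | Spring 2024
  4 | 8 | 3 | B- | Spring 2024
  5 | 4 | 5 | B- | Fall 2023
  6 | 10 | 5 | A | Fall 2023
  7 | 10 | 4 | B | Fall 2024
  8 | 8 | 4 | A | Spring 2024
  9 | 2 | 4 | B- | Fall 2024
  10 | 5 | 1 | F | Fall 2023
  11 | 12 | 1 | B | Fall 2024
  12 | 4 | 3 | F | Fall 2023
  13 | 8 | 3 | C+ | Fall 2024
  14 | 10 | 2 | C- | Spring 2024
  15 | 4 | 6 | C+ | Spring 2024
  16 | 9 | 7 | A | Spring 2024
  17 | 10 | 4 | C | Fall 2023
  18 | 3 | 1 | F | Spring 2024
SELECT COUNT(*) FROM students WHERE year < 4

Execution result:
10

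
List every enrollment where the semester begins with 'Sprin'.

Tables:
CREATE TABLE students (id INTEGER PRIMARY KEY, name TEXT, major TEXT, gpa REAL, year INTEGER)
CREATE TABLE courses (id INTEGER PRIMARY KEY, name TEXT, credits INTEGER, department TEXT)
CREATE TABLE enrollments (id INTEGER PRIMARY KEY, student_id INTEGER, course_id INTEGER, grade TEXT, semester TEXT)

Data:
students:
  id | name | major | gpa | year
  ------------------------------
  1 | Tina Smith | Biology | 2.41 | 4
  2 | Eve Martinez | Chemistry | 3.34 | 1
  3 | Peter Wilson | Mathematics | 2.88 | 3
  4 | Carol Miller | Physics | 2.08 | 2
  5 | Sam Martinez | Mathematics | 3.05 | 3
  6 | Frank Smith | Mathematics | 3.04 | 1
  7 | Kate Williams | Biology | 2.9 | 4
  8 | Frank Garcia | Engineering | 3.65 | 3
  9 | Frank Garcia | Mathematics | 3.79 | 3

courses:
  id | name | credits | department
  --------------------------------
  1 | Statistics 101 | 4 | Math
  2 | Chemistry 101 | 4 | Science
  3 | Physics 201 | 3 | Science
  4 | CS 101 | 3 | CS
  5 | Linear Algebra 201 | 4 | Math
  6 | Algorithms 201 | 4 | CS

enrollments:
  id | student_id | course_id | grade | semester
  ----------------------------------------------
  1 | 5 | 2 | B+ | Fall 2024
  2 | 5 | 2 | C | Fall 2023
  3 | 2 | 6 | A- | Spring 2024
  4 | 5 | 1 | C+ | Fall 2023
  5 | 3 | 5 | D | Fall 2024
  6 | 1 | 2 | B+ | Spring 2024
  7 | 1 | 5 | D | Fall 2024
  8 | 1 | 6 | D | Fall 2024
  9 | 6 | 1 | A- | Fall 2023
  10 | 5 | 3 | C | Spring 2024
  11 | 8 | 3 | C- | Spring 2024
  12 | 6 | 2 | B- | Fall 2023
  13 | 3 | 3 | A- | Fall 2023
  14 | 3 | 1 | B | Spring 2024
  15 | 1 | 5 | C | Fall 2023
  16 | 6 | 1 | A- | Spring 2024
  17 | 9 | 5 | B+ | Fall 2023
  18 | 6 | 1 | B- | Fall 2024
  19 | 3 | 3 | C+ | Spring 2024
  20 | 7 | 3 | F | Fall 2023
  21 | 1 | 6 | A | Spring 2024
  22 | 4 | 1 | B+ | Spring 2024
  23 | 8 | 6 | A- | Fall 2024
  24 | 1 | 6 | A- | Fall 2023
SELECT id, semester FROM enrollments WHERE semester LIKE 'Sprin%'

Execution result:
id | semester
3 | Spring 2024
6 | Spring 2024
10 | Spring 2024
11 | Spring 2024
14 | Spring 2024
16 | Spring 2024
19 | Spring 2024
21 | Spring 2024
22 | Spring 2024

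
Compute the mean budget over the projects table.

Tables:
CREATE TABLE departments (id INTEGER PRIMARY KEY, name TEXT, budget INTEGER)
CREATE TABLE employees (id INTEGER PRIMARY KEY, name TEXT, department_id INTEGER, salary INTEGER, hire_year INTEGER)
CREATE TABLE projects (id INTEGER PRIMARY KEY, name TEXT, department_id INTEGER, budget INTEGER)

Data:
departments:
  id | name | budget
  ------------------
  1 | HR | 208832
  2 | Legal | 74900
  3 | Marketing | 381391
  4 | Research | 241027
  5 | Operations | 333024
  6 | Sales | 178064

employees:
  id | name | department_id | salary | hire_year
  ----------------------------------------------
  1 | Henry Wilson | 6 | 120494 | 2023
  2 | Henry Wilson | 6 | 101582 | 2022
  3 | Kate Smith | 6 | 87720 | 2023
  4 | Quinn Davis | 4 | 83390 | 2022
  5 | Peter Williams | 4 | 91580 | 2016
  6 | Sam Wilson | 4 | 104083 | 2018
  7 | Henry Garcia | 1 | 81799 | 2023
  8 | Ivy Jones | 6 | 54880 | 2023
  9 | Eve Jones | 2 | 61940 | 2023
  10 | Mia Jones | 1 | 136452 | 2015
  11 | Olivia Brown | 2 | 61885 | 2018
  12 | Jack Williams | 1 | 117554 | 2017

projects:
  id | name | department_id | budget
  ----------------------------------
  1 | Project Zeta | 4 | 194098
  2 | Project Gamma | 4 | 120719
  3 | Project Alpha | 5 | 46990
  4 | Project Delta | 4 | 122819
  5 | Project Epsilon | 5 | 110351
SELECT AVG(budget) FROM projects

Execution result:
118995.40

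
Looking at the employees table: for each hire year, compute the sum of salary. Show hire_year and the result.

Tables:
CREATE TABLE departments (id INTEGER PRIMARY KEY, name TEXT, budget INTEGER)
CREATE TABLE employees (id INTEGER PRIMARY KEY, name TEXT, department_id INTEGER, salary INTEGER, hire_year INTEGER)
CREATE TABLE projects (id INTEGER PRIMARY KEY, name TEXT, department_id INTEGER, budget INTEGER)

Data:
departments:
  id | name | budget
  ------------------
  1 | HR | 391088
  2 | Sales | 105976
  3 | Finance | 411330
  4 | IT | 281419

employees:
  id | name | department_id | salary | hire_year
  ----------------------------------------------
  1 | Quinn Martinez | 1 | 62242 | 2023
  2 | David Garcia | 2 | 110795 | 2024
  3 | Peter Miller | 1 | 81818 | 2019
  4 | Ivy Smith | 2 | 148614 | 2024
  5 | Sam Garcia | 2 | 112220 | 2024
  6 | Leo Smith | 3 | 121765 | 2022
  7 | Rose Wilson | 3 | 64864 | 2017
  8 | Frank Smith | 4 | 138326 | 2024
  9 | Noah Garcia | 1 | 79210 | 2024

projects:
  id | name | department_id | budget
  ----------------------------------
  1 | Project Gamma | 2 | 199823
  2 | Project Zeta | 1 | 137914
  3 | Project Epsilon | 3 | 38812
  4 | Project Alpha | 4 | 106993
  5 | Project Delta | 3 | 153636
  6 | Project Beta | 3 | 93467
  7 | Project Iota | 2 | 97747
SELECT hire_year, SUM(salary) AS sum_salary FROM employees GROUP BY hire_year

Execution result:
hire_year | sum_salary
2017 | 64864
2019 | 81818
2022 | 121765
2023 | 62242
2024 | 589165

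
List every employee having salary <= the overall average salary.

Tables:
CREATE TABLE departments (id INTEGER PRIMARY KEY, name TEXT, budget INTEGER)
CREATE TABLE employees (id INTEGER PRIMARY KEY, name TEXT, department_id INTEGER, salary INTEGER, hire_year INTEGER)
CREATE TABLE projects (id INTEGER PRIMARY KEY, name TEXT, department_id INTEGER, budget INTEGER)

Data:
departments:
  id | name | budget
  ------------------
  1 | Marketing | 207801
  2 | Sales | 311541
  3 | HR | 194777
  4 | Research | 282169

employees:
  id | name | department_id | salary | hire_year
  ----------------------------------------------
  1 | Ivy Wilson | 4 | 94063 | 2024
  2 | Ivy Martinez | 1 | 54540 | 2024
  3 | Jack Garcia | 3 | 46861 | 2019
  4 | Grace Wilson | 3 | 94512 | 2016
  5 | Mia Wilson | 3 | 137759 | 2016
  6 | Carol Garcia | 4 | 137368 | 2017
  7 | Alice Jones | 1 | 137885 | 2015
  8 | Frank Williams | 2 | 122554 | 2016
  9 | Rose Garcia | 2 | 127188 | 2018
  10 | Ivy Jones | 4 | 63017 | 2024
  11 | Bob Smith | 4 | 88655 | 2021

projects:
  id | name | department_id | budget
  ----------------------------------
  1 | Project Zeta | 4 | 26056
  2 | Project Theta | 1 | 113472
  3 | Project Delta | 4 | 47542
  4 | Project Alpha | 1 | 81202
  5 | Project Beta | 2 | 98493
SELECT name, salary FROM employees WHERE salary <= (SELECT AVG(salary) FROM employees)

Execution result:
name | salary
Ivy Wilson | 94063
Ivy Martinez | 54540
Jack Garcia | 46861
Grace Wilson | 94512
Ivy Jones | 63017
Bob Smith | 88655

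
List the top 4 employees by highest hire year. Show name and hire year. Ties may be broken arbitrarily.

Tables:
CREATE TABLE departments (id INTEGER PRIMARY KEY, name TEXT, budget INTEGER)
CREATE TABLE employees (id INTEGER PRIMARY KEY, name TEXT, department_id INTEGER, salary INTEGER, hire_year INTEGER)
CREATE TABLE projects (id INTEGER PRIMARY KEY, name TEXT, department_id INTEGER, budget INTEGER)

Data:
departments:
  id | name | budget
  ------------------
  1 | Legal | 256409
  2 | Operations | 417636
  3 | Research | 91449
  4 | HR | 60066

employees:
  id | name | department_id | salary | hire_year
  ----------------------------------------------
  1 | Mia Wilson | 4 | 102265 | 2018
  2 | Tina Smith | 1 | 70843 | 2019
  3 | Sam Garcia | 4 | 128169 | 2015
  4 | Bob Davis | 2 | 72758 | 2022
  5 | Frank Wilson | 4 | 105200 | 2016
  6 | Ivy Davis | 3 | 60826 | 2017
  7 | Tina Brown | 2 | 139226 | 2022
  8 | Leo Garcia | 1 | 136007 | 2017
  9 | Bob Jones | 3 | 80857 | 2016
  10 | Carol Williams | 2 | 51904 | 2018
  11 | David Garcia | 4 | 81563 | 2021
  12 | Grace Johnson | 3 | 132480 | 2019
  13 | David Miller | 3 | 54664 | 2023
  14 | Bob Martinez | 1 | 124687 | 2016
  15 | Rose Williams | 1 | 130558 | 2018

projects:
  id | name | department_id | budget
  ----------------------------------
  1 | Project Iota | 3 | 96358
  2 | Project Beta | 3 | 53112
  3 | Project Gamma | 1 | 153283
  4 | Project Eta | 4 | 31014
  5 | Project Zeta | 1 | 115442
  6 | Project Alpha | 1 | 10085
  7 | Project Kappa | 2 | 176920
SELECT name, hire_year FROM employees ORDER BY hire_year DESC LIMIT 4

Execution result:
name | hire_year
David Miller | 2023
Bob Davis | 2022
Tina Brown | 2022
David Garcia | 2021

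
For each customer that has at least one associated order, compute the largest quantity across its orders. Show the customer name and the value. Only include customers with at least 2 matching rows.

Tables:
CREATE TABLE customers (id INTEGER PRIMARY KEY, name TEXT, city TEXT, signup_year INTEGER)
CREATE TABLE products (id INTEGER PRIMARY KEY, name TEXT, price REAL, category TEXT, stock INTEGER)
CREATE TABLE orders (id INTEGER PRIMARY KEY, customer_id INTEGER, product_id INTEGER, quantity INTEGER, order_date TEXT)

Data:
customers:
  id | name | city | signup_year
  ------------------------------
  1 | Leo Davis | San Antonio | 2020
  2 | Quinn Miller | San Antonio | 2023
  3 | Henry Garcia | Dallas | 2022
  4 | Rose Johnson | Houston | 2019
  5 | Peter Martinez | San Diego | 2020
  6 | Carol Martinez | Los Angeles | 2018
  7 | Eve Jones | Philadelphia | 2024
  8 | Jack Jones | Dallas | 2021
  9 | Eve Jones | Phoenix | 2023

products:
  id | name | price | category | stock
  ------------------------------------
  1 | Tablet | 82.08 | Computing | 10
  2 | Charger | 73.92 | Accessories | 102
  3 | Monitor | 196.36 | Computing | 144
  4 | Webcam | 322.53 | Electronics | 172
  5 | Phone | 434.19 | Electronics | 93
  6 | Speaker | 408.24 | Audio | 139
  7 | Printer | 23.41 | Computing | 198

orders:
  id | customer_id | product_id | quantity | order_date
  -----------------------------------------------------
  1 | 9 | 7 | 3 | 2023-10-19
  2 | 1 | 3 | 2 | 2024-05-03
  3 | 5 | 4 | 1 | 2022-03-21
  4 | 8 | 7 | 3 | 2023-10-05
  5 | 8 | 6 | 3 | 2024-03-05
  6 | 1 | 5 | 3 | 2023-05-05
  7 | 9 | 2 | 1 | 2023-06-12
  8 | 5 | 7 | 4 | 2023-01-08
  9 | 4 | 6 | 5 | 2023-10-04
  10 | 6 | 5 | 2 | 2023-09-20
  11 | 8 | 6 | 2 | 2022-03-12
SELECT p.name, MAX(c.quantity) AS max_quantity FROM orders c JOIN customers p ON c.customer_id = p.id GROUP BY p.id, p.name HAVING COUNT(*) >= 2

Execution result:
name | max_quantity
Leo Davis | 3
Peter Martinez | 4
Jack Jones | 3
Eve Jones | 3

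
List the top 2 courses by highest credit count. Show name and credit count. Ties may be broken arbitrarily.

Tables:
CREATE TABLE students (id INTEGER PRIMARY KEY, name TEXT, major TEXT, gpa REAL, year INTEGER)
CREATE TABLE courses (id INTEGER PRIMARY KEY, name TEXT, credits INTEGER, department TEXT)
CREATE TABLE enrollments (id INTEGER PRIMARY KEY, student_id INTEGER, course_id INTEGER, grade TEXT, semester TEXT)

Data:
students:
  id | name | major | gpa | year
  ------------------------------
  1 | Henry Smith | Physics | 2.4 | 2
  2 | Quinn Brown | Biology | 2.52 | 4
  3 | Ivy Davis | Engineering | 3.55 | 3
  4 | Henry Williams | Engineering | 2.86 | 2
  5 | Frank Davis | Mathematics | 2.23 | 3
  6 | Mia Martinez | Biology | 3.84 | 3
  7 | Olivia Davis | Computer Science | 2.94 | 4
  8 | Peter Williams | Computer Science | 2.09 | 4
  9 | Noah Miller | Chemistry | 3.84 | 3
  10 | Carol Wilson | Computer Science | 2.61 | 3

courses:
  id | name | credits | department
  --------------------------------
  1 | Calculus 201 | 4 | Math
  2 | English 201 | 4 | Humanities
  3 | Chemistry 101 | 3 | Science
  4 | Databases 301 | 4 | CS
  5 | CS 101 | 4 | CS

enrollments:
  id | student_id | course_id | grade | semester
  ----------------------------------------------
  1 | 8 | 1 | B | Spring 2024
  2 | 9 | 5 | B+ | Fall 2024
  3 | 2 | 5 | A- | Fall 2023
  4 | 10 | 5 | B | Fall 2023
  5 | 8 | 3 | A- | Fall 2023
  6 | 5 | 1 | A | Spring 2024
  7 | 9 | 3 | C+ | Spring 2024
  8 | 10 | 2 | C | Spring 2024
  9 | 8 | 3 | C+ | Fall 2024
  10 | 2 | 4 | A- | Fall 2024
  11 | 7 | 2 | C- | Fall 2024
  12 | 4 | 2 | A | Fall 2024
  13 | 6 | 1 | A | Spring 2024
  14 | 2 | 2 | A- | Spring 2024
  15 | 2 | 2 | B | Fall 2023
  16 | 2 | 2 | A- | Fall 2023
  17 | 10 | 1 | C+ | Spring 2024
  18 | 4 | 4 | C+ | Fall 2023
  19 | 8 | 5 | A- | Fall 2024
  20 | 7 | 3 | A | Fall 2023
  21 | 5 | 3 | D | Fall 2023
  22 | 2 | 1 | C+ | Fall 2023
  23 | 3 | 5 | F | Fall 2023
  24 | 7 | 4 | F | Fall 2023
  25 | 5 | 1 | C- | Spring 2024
SELECT name, credits FROM courses ORDER BY credits DESC LIMIT 2

Execution result:
name | credits
Calculus 201 | 4
English 201 | 4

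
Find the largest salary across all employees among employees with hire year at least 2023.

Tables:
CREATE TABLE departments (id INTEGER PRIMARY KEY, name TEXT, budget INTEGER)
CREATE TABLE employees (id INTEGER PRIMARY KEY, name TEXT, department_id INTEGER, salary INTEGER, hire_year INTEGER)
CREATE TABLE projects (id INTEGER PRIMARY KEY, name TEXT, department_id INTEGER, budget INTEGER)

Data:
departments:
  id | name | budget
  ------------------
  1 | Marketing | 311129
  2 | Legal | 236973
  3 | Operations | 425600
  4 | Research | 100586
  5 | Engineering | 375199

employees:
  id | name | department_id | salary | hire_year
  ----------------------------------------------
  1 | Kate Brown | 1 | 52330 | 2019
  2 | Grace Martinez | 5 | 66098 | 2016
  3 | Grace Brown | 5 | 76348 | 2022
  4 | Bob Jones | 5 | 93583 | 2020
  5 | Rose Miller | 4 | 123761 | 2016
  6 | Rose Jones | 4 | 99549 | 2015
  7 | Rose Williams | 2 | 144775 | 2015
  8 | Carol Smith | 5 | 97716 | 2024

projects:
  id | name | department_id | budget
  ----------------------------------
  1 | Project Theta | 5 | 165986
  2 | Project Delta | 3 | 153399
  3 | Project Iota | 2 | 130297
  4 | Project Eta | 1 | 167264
SELECT MAX(salary) FROM employees WHERE hire_year >= 2023

Execution result:
97716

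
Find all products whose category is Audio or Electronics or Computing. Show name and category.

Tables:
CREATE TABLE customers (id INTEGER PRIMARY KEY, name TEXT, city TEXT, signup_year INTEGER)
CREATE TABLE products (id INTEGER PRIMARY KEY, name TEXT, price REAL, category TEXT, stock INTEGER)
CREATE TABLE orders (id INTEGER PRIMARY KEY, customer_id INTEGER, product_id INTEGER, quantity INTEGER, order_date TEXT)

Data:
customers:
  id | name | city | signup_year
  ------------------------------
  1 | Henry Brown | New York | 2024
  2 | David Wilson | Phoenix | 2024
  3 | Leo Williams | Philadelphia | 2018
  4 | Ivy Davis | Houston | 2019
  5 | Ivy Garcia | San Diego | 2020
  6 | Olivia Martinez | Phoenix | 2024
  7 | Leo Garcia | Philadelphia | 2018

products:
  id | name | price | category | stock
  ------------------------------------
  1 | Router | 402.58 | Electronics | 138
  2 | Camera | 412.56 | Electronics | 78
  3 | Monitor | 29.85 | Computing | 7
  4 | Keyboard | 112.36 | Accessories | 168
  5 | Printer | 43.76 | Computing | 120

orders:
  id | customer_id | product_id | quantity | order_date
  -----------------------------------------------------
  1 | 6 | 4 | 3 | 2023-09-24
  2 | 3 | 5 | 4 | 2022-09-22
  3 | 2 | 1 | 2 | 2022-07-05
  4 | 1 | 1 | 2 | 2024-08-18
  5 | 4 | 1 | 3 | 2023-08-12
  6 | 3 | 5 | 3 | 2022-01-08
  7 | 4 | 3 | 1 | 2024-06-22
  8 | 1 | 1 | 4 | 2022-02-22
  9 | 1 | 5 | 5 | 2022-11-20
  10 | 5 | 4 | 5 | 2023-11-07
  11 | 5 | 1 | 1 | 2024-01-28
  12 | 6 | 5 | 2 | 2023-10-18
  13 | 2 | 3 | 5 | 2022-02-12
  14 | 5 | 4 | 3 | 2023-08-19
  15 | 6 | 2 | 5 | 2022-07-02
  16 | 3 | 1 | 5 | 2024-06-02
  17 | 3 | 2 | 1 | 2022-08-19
SELECT name, category FROM products WHERE category IN ('Audio', 'Electronics', 'Computing')

Execution result:
name | category
Router | Electronics
Camera | Electronics
Monitor | Computing
Printer | Computing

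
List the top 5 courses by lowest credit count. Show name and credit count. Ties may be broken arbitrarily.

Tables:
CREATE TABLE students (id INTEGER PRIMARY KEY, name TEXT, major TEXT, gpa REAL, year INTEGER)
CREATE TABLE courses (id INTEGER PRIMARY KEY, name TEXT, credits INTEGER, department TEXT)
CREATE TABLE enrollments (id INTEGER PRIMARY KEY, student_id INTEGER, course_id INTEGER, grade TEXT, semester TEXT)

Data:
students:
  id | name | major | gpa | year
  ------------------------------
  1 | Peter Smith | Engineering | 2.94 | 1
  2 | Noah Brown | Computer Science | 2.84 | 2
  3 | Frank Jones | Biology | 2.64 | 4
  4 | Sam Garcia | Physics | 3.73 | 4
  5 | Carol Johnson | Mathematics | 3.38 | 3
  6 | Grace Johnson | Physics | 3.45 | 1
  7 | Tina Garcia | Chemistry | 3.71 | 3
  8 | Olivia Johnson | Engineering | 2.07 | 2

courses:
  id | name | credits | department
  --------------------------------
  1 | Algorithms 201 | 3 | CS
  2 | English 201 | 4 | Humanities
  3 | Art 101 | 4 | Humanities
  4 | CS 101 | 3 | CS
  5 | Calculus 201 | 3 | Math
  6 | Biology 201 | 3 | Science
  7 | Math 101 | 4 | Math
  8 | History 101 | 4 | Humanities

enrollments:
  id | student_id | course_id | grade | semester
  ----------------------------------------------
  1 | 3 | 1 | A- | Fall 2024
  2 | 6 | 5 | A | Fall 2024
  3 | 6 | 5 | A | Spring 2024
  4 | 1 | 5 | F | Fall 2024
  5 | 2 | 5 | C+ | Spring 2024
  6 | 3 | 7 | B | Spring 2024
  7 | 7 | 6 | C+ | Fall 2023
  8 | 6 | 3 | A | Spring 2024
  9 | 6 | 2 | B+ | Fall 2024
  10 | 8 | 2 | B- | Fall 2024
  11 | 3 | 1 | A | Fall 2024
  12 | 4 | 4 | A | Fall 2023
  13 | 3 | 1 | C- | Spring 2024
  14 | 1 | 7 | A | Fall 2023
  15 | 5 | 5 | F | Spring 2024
SELECT name, credits FROM courses ORDER BY credits ASC LIMIT 5

Execution result:
name | credits
Algorithms 201 | 3
CS 101 | 3
Calculus 201 | 3
Biology 201 | 3
English 201 | 4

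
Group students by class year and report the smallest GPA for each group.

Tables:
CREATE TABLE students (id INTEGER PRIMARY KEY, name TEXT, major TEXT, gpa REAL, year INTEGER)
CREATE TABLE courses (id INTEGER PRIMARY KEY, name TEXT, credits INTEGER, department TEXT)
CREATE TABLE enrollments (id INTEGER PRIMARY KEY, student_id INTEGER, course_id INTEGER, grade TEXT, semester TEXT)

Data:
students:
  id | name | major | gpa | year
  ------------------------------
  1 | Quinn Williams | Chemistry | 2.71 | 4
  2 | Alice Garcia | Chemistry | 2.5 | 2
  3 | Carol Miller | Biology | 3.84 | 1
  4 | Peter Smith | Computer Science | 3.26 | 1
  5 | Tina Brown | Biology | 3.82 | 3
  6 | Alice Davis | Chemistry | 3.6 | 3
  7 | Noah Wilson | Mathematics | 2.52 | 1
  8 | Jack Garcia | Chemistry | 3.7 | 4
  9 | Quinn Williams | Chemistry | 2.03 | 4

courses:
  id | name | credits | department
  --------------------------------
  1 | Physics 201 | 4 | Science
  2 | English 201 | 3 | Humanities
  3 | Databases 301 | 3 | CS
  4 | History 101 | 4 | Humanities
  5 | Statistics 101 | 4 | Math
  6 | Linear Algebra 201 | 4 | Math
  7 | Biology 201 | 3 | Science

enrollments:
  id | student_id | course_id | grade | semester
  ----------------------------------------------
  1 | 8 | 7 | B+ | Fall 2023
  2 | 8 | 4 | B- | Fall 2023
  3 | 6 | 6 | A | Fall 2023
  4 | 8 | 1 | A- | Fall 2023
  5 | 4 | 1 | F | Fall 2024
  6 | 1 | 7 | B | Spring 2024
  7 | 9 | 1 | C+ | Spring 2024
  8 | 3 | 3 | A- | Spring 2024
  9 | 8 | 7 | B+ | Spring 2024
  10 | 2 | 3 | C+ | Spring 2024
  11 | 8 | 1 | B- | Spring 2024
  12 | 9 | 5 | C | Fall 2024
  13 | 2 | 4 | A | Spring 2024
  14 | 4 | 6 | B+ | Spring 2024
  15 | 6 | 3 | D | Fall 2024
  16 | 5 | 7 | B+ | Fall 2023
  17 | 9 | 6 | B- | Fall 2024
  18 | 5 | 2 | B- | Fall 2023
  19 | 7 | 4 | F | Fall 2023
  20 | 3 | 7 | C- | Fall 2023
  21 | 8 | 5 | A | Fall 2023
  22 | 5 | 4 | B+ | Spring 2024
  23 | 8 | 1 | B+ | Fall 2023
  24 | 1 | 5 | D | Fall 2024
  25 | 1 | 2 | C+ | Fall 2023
SELECT year, MIN(gpa) AS min_gpa FROM students GROUP BY year

Execution result:
year | min_gpa
1 | 2.52
2 | 2.50
3 | 3.60
4 | 2.03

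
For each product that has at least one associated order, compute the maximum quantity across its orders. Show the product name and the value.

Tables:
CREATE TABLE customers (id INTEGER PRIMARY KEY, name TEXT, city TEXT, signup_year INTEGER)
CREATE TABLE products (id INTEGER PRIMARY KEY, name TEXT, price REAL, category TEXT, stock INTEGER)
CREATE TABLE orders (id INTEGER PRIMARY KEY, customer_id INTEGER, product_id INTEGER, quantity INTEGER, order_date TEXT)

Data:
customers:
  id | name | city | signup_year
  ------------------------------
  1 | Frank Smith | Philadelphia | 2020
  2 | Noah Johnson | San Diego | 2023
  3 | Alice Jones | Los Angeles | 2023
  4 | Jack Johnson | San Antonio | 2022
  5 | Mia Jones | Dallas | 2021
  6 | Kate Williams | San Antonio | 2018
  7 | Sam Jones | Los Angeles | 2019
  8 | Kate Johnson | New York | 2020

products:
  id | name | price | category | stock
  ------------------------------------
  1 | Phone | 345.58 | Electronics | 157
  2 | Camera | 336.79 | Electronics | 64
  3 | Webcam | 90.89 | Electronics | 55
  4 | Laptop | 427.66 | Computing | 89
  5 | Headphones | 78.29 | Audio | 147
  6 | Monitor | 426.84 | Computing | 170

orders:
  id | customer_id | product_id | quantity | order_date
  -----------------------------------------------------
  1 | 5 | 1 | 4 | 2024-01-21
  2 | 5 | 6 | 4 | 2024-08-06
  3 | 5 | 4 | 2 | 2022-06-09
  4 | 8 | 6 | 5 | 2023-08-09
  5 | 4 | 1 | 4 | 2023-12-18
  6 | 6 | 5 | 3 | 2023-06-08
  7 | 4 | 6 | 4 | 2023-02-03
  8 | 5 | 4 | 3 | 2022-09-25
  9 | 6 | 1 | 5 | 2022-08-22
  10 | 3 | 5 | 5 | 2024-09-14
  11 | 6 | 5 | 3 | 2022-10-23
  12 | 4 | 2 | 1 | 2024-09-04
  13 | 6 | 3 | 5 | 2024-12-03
SELECT p.name, MAX(c.quantity) AS max_quantity FROM orders c JOIN products p ON c.product_id = p.id GROUP BY p.id, p.name

Execution result:
name | max_quantity
Phone | 5
Camera | 1
Webcam | 5
Laptop | 3
Headphones | 5
Monitor | 5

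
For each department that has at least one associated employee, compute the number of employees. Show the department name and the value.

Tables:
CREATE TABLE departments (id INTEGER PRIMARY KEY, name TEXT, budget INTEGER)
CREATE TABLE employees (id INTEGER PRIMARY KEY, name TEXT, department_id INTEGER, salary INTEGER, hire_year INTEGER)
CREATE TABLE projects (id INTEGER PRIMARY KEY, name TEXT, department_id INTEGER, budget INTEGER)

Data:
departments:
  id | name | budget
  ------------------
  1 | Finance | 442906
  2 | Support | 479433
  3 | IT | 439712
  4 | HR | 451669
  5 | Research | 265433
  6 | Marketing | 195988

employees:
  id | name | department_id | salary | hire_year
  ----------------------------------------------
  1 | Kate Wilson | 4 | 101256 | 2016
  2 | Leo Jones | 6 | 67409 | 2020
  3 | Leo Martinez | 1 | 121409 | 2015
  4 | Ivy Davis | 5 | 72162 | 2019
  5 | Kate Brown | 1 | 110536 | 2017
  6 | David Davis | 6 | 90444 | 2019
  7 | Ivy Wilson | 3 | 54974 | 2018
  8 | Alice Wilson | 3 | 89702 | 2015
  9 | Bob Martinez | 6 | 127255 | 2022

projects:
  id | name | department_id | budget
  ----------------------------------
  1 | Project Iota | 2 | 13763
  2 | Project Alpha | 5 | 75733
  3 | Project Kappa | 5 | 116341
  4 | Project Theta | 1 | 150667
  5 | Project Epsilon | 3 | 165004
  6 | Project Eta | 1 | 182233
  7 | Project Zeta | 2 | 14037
SELECT p.name, COUNT(*) AS n FROM employees c JOIN departments p ON c.department_id = p.id GROUP BY p.id, p.name

Execution result:
name | n
Finance | 2
IT | 2
HR | 1
Research | 1
Marketing | 3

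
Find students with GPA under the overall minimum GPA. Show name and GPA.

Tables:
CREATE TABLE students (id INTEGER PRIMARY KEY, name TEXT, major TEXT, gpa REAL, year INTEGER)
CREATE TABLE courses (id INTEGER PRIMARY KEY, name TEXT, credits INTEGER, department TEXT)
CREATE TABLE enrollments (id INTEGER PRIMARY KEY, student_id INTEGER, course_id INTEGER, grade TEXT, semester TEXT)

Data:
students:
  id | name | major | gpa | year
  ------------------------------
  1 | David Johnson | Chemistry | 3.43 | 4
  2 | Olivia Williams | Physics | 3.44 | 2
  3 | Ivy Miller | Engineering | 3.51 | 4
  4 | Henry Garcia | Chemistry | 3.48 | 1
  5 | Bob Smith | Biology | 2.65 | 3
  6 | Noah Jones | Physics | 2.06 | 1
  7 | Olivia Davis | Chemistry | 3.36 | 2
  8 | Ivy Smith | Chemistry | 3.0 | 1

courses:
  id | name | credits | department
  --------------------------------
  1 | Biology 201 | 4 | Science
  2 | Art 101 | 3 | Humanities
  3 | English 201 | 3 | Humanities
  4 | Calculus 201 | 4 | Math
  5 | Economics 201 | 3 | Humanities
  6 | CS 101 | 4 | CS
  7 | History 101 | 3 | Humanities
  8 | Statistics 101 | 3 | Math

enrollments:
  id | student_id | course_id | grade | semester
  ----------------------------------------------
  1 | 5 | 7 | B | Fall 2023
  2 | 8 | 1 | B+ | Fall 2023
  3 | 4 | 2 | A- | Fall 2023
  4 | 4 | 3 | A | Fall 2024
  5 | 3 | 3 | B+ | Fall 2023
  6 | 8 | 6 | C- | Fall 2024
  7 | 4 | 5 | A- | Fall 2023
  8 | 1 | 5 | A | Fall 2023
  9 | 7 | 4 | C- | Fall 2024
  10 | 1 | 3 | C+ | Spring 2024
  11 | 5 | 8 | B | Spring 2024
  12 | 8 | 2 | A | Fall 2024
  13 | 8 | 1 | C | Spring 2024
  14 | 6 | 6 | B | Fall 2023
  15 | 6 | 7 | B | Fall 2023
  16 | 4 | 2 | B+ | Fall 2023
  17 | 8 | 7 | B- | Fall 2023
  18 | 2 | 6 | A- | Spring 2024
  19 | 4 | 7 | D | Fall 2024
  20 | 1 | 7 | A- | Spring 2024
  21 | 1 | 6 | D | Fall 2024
SELECT name, gpa FROM students WHERE gpa < (SELECT MIN(gpa) FROM students)

Execution result:
(no rows)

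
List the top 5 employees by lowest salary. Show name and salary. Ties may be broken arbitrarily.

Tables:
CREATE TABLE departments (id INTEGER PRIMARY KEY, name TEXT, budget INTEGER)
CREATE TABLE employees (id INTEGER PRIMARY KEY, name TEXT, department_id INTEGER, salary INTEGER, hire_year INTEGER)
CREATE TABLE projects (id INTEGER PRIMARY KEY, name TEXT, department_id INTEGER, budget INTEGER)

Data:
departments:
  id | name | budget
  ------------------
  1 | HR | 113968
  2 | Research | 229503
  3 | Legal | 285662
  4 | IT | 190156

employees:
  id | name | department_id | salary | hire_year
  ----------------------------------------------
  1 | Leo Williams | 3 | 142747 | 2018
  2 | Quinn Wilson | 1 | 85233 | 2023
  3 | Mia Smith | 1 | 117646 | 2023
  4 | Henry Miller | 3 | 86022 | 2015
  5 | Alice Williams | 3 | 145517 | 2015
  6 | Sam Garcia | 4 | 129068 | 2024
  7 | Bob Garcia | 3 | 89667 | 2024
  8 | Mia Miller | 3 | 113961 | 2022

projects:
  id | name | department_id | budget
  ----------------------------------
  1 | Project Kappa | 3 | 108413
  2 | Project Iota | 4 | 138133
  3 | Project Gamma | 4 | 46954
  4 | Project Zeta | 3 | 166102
SELECT name, salary FROM employees ORDER BY salary ASC LIMIT 5

Execution result:
name | salary
Quinn Wilson | 85233
Henry Miller | 86022
Bob Garcia | 89667
Mia Miller | 113961
Mia Smith | 117646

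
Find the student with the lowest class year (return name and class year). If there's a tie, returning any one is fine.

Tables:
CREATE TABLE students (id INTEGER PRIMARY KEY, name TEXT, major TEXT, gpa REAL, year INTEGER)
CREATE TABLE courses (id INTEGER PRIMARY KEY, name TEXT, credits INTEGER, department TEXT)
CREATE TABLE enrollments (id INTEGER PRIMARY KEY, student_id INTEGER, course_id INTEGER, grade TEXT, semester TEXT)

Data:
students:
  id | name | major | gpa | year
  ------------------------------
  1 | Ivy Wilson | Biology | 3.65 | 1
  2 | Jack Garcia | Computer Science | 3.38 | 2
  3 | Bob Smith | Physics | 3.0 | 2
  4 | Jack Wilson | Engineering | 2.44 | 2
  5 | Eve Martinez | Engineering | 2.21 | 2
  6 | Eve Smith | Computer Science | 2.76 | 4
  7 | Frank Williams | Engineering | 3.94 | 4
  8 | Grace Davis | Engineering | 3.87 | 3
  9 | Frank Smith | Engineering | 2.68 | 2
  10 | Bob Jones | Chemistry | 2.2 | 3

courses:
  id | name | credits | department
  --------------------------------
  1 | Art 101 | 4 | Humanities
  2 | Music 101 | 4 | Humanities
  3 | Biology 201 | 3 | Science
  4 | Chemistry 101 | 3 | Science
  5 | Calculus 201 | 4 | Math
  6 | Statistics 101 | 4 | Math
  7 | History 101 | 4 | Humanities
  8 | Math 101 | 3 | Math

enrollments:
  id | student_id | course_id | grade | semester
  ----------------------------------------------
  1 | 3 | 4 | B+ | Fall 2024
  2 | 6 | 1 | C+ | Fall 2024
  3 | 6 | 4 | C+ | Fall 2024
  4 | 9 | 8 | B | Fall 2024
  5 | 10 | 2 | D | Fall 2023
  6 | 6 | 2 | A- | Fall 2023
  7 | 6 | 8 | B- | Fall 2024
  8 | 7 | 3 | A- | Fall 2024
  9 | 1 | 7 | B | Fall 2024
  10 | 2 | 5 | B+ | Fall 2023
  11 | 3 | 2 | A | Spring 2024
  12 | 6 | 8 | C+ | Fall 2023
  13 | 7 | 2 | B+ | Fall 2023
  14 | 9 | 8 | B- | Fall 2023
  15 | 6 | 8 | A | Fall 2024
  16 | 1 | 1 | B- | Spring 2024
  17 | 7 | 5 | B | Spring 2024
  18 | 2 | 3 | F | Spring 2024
SELECT name, year FROM students ORDER BY year ASC LIMIT 1

Execution result:
name | year
Ivy Wilson | 1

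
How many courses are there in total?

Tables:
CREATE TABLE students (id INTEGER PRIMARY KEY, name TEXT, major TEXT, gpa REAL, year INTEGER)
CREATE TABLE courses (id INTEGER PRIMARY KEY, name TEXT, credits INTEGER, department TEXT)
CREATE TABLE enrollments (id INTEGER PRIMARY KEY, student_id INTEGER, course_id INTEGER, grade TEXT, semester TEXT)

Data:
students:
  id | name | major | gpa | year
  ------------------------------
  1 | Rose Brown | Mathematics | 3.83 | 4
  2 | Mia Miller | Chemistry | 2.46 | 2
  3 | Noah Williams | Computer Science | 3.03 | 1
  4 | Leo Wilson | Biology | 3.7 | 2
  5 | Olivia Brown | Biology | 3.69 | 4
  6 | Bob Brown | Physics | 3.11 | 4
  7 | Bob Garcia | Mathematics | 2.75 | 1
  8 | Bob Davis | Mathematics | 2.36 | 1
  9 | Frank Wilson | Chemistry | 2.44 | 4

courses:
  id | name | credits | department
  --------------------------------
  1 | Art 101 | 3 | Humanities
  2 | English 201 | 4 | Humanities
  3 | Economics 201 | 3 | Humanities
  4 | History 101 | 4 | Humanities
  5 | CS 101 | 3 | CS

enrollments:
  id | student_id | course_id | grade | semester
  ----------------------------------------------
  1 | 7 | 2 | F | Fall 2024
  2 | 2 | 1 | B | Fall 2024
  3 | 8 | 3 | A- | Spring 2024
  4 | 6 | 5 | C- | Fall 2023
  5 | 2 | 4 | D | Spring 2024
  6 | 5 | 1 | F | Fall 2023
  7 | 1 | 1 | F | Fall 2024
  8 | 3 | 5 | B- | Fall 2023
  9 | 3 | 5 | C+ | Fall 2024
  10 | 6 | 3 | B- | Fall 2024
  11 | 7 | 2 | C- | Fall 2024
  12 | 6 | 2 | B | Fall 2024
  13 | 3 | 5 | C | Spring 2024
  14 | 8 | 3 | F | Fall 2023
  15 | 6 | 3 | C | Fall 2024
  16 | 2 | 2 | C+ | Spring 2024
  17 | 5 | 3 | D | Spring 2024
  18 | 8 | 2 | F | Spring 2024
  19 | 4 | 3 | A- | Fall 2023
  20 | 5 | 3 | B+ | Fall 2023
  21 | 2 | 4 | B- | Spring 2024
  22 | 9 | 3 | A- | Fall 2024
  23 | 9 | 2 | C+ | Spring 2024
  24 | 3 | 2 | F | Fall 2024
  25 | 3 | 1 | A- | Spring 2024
SELECT COUNT(*) FROM courses

Execution result:
5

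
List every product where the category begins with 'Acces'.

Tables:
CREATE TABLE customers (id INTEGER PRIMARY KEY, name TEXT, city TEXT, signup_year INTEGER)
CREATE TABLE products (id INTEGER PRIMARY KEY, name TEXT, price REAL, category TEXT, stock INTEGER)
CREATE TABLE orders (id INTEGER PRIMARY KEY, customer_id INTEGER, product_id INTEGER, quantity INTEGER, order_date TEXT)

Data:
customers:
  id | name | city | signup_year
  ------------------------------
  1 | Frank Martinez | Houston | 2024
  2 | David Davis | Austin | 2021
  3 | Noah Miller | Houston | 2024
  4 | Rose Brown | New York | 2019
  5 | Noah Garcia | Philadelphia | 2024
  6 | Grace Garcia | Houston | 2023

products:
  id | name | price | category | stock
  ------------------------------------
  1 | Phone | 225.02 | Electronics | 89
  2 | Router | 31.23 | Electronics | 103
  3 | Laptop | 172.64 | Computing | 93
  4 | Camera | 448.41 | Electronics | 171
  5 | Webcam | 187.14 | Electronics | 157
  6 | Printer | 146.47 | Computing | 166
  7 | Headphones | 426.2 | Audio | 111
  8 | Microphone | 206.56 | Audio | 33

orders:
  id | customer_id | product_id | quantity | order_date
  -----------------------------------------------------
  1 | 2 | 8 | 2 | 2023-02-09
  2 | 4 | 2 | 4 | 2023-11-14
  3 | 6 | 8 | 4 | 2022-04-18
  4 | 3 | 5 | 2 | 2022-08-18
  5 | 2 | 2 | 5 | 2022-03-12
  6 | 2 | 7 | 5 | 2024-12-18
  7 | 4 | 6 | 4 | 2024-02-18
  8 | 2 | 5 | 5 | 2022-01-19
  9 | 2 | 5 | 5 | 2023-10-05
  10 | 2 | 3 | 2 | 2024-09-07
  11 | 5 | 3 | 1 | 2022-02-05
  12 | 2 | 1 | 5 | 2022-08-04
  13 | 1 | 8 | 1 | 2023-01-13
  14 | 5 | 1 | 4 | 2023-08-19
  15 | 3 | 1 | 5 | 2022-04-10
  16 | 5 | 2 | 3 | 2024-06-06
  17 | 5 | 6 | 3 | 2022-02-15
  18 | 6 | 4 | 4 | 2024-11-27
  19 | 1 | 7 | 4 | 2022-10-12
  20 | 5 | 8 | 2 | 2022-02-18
SELECT name, category FROM products WHERE category LIKE 'Acces%'

Execution result:
(no rows)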